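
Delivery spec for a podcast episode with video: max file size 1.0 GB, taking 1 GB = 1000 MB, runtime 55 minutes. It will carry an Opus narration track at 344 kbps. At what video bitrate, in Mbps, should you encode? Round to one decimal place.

2.1 Mbps

Budget: 1.0 GB = 8000.0 Mb.
55 min = 3300 s
Total bitrate budget: 8000.0 Mb / 3300 s = 2.424 Mbps.
Audio: 344 kbps = 0.344 Mbps.
Video: 2.424 − 0.344 = 2.080 Mbps.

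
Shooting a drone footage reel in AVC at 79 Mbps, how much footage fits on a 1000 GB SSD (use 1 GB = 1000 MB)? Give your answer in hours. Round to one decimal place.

28.1 hours

Capacity: 1000 GB = 8,000,000 Mb.
Recording time: 8,000,000 / 79.000 = 101,266 s ≈ 28.1 hours.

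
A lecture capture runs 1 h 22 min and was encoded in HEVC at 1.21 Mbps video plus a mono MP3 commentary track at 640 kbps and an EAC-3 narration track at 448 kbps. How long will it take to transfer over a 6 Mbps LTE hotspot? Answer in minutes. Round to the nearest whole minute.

1 h 22 min = 82 min = 4920 s
Audio total: 640 + 448 = 1088 kbps = 1.088 Mbps.
Total bitrate: 2.298 Mbps.
File: 2.298 Mbps × 4920 s = 11306.2 Mb.
At 6 Mbps: 11306.2 / 6 = 1884.4 s ≈ 31.4 minutes.

31 minutes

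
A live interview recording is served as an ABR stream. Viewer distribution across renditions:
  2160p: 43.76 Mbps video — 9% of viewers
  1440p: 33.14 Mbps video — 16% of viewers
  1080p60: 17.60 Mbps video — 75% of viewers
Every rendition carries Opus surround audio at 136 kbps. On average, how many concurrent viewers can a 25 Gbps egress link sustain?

Audio: 136 kbps = 0.136 Mbps.
Average per-viewer bitrate: 0.09×43.896 + 0.16×33.276 + 0.75×17.736 = 22.577 Mbps.
25 Gbps = 25,000 Mbps; 25,000 / 22.577 = 1107.33 → 1107.

1107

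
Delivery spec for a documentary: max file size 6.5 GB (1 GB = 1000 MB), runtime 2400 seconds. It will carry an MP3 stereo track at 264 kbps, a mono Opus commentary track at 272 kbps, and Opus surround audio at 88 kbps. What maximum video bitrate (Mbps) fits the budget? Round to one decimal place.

Budget: 6.5 GB = 52000.0 Mb.
Total bitrate budget: 52000.0 Mb / 2400 s = 21.667 Mbps.
Audio total: 264 + 272 + 88 = 624 kbps = 0.624 Mbps.
Video: 21.667 − 0.624 = 21.043 Mbps.

21.0 Mbps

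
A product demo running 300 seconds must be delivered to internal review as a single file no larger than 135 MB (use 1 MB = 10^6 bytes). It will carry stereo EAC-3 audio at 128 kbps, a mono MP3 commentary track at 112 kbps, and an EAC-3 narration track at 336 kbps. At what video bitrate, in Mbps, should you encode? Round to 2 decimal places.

Budget: 135 MB = 1080.0 Mb.
Total bitrate budget: 1080.0 Mb / 300 s = 3.600 Mbps.
Audio total: 128 + 112 + 336 = 576 kbps = 0.576 Mbps.
Video: 3.600 − 0.576 = 3.024 Mbps.

3.02 Mbps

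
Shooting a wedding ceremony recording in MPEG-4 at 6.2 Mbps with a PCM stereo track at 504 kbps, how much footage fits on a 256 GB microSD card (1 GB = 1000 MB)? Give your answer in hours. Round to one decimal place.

84.9 hours

Audio: 504 kbps = 0.504 Mbps.
Total bitrate: 6.2 + 0.504 = 6.704 Mbps.
Capacity: 256 GB = 2,048,000 Mb.
Recording time: 2,048,000 / 6.704 = 305,489 s ≈ 84.9 hours.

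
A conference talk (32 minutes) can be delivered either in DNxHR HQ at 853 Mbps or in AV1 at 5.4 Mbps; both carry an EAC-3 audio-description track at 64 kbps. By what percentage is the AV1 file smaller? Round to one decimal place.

32 min = 1920 s
Audio: 64 kbps = 0.064 Mbps.
DNxHR HQ: 853.064 Mbps × 1920 s = 1637882.9 Mb = 204.735 GB.
AV1: 5.464 Mbps × 1920 s = 10490.9 Mb = 1.311 GB.
Reduction: (1 − 1.311/204.735) × 100 = 99.36%.

99.4%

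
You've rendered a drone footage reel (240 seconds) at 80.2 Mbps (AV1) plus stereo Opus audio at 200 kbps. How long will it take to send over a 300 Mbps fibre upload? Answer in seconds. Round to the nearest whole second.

64 seconds

Audio: 200 kbps = 0.200 Mbps.
Total bitrate: 80.400 Mbps.
File: 80.400 Mbps × 240 s = 19296.0 Mb.
At 300 Mbps: 19296.0 / 300 = 64.3 s ≈ 64.3 seconds.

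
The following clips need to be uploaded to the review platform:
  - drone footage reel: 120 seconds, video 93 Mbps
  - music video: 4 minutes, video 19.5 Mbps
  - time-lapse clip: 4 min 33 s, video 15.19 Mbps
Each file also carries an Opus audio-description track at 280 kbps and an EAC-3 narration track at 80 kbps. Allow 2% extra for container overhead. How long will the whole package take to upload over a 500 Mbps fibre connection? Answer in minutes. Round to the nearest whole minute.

1 minutes

Audio total: 280 + 80 = 360 kbps = 0.360 Mbps.
drone footage reel: 93.360 Mbps × 120 s × 1.02 = 11427.3 Mb
music video: 19.860 Mbps × 240 s × 1.02 = 4861.7 Mb
time-lapse clip: 15.550 Mbps × 273 s × 1.02 = 4330.1 Mb
Total: 20619.0 Mb = 2577.4 MB.
At 500 Mbps: 20619.0 / 500 = 41 s ≈ 0.687 minutes.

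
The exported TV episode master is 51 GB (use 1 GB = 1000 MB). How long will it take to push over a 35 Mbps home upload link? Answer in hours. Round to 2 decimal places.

File: 51 GB = 408000.0 Mb.
At 35 Mbps: 408000.0 / 35 = 11657.1 s ≈ 3.24 hours.

3.24 hours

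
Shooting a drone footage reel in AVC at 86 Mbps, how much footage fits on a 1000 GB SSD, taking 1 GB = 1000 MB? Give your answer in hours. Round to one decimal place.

Capacity: 1000 GB = 8,000,000 Mb.
Recording time: 8,000,000 / 86.000 = 93,023 s ≈ 25.8 hours.

25.8 hours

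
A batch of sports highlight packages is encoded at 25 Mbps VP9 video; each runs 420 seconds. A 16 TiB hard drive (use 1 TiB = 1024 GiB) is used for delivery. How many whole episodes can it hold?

13403

Per item: 25.000 Mbps × 420 s = 10,500 Mb = 1,312 MB.
Capacity: 16 TiB = 140,737,488 Mb; 13403.57 items → 13403 complete.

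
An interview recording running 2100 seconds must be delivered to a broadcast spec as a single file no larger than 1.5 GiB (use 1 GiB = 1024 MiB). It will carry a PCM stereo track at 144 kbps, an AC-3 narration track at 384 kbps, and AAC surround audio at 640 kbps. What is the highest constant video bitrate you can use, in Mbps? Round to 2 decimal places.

Budget: 1.5 GiB = 12884.9 Mb.
Total bitrate budget: 12884.9 Mb / 2100 s = 6.136 Mbps.
Audio total: 144 + 384 + 640 = 1168 kbps = 1.168 Mbps.
Video: 6.136 − 1.168 = 4.968 Mbps.

4.97 Mbps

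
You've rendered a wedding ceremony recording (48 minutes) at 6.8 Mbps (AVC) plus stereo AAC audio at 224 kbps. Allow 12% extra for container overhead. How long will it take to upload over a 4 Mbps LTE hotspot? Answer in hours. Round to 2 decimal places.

1.57 hours

48 min = 2880 s
Audio: 224 kbps = 0.224 Mbps.
Total bitrate: 7.024 Mbps.
File: 7.024 Mbps × 2880 s = 20229.1 Mb.
With 12% container overhead: ×1.12. → 22656.6 Mb.
At 4 Mbps: 22656.6 / 4 = 5664.2 s ≈ 1.57 hours.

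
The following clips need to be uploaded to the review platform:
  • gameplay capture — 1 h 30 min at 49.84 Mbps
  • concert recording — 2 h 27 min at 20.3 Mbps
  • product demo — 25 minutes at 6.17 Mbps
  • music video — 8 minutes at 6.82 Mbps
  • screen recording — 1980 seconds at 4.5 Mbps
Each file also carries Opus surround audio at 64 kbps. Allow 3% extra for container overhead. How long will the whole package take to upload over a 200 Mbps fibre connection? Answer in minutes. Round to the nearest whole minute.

Audio: 64 kbps = 0.064 Mbps.
gameplay capture: 49.904 Mbps × 5400 s × 1.03 = 277566.0 Mb
concert recording: 20.364 Mbps × 8820 s × 1.03 = 184998.8 Mb
product demo: 6.234 Mbps × 1500 s × 1.03 = 9631.5 Mb
music video: 6.884 Mbps × 480 s × 1.03 = 3403.4 Mb
screen recording: 4.564 Mbps × 1980 s × 1.03 = 9307.8 Mb
Total: 484907.6 Mb = 60613.5 MB.
At 200 Mbps: 484907.6 / 200 = 2425 s ≈ 40.4 minutes.

40 minutes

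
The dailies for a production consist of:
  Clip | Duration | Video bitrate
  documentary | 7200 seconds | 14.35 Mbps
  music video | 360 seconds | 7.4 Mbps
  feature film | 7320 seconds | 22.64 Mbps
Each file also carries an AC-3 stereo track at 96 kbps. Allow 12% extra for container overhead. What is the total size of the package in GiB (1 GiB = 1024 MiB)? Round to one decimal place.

35.6 GiB

Audio: 96 kbps = 0.096 Mbps.
documentary: 14.446 Mbps × 7200 s × 1.12 = 116492.5 Mb
music video: 7.496 Mbps × 360 s × 1.12 = 3022.4 Mb
feature film: 22.736 Mbps × 7320 s × 1.12 = 186398.8 Mb
Total: 305913.8 Mb = 38239.2 MB.
= 35.61 GiB.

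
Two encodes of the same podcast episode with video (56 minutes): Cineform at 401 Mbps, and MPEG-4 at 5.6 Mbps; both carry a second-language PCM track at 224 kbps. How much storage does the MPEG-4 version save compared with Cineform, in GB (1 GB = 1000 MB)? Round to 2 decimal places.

166.07 GB

56 min = 3360 s
Audio: 224 kbps = 0.224 Mbps.
Cineform: 401.224 Mbps × 3360 s = 1348112.6 Mb = 168.514 GB.
MPEG-4: 5.824 Mbps × 3360 s = 19568.6 Mb = 2.446 GB.
Saving: 168.514 − 2.446 = 166.068 GB.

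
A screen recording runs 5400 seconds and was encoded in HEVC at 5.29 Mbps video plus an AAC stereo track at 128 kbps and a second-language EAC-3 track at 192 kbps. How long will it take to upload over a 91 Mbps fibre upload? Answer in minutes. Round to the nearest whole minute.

Audio total: 128 + 192 = 320 kbps = 0.320 Mbps.
Total bitrate: 5.610 Mbps.
File: 5.610 Mbps × 5400 s = 30294.0 Mb.
At 91 Mbps: 30294.0 / 91 = 332.9 s ≈ 5.55 minutes.

6 minutes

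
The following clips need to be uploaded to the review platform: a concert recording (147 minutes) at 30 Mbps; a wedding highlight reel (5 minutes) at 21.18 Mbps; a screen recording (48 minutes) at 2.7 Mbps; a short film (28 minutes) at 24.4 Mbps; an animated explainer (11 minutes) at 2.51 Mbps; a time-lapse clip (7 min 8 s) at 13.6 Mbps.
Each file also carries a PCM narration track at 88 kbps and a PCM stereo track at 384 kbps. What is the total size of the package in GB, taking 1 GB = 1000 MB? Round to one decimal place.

Audio total: 88 + 384 = 472 kbps = 0.472 Mbps.
concert recording: 30.472 Mbps × 8820 s = 268763.0 Mb
wedding highlight reel: 21.652 Mbps × 300 s = 6495.6 Mb
screen recording: 3.172 Mbps × 2880 s = 9135.4 Mb
short film: 24.872 Mbps × 1680 s = 41785.0 Mb
animated explainer: 2.982 Mbps × 660 s = 1968.1 Mb
time-lapse clip: 14.072 Mbps × 428 s = 6022.8 Mb
Total: 334169.9 Mb = 41771.2 MB.
= 41.77 GB.

41.8 GB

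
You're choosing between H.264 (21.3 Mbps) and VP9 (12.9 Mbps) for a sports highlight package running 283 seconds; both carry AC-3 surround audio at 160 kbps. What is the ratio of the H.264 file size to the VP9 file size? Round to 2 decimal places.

1.64

Audio: 160 kbps = 0.160 Mbps.
H.264: 21.460 Mbps × 283 s = 6073.2 Mb = 0.759 GB.
VP9: 13.060 Mbps × 283 s = 3696.0 Mb = 0.462 GB.
Ratio: 0.759 / 0.462 = 1.643.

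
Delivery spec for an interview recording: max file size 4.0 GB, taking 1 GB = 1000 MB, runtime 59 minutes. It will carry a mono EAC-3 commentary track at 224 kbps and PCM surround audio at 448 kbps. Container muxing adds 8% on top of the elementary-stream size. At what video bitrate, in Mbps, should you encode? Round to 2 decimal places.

Budget: 4.0 GB = 32000.0 Mb.
Stream payload after overhead: 32000.0 / 1.08 = 29629.6 Mb.
59 min = 3540 s
Total bitrate budget: 29629.6 Mb / 3540 s = 8.370 Mbps.
Audio total: 224 + 448 = 672 kbps = 0.672 Mbps.
Video: 8.370 − 0.672 = 7.698 Mbps.

7.70 Mbps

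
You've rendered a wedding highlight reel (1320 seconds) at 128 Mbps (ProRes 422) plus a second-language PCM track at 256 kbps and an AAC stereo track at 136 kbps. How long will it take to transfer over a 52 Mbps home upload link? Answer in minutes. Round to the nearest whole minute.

Audio total: 256 + 136 = 392 kbps = 0.392 Mbps.
Total bitrate: 128.392 Mbps.
File: 128.392 Mbps × 1320 s = 169477.4 Mb.
At 52 Mbps: 169477.4 / 52 = 3259.2 s ≈ 54.3 minutes.

54 minutes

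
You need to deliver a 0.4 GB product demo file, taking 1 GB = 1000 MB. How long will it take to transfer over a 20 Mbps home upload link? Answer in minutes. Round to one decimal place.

File: 0.4 GB = 3200.0 Mb.
At 20 Mbps: 3200.0 / 20 = 160.0 s ≈ 2.67 minutes.

2.7 minutes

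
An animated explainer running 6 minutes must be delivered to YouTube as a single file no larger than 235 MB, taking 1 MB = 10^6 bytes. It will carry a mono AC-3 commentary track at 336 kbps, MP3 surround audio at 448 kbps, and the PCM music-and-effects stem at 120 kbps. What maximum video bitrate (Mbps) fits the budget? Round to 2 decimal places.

Budget: 235 MB = 1880.0 Mb.
6 min = 360 s
Total bitrate budget: 1880.0 Mb / 360 s = 5.222 Mbps.
Audio total: 336 + 448 + 120 = 904 kbps = 0.904 Mbps.
Video: 5.222 − 0.904 = 4.318 Mbps.

4.32 Mbps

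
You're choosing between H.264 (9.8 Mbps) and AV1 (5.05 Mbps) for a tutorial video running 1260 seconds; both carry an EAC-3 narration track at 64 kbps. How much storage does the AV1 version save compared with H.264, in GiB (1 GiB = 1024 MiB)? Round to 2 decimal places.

0.70 GiB

Audio: 64 kbps = 0.064 Mbps.
H.264: 9.864 Mbps × 1260 s = 12428.6 Mb = 1.447 GiB.
AV1: 5.114 Mbps × 1260 s = 6443.6 Mb = 0.750 GiB.
Saving: 1.447 − 0.750 = 0.697 GiB.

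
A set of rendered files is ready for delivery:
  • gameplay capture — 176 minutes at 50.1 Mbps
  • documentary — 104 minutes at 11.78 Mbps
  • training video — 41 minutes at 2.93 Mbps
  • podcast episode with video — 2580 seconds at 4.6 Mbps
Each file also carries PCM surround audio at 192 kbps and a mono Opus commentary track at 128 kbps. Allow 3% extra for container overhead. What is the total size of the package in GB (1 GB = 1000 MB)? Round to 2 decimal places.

80.94 GB

Audio total: 192 + 128 = 320 kbps = 0.320 Mbps.
gameplay capture: 50.420 Mbps × 10560 s × 1.03 = 548408.3 Mb
documentary: 12.100 Mbps × 6240 s × 1.03 = 77769.1 Mb
training video: 3.250 Mbps × 2460 s × 1.03 = 8234.9 Mb
podcast episode with video: 4.920 Mbps × 2580 s × 1.03 = 13074.4 Mb
Total: 647486.6 Mb = 80935.8 MB.
= 80.94 GB.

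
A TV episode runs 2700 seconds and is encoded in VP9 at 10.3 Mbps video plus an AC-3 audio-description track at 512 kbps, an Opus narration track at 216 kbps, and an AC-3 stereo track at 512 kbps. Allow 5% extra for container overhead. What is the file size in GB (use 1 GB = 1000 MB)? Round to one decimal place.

Audio total: 512 + 216 + 512 = 1240 kbps = 1.240 Mbps.
Total bitrate: 10.3 + 1.240 = 11.540 Mbps.
Stream data: 11.540 Mbps × 2700 s = 31158.0 Mb.
With 5% container overhead: ×1.05.
32,716 Mb ÷ 8 = 4,089 MB → 4.089 GB.

4.1 GB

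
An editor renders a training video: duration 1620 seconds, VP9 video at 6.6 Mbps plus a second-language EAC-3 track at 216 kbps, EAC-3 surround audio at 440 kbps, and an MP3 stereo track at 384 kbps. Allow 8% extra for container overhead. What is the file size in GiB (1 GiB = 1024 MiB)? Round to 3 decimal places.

1.556 GiB

Audio total: 216 + 440 + 384 = 1040 kbps = 1.040 Mbps.
Total bitrate: 6.6 + 1.040 = 7.640 Mbps.
Stream data: 7.640 Mbps × 1620 s = 12376.8 Mb.
With 8% container overhead: ×1.08.
13,367 Mb = 1,670,868,000 bytes ÷ 1,073,741,824 = 1.556 GiB.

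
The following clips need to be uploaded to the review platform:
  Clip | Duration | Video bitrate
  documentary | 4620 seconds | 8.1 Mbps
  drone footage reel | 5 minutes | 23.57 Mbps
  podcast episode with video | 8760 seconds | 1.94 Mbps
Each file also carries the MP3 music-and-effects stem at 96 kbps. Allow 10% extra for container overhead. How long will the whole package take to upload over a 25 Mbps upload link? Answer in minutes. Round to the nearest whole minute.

46 minutes

Audio: 96 kbps = 0.096 Mbps.
documentary: 8.196 Mbps × 4620 s × 1.10 = 41652.1 Mb
drone footage reel: 23.666 Mbps × 300 s × 1.10 = 7809.8 Mb
podcast episode with video: 2.036 Mbps × 8760 s × 1.10 = 19618.9 Mb
Total: 69080.7 Mb = 8635.1 MB.
At 25 Mbps: 69080.7 / 25 = 2763 s ≈ 46.1 minutes.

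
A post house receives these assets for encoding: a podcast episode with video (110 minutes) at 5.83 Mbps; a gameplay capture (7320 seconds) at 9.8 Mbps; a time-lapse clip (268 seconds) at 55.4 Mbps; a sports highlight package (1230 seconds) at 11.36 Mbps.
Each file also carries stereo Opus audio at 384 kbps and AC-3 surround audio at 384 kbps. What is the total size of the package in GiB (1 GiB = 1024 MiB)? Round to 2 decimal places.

Audio total: 384 + 384 = 768 kbps = 0.768 Mbps.
podcast episode with video: 6.598 Mbps × 6600 s = 43546.8 Mb
gameplay capture: 10.568 Mbps × 7320 s = 77357.8 Mb
time-lapse clip: 56.168 Mbps × 268 s = 15053.0 Mb
sports highlight package: 12.128 Mbps × 1230 s = 14917.4 Mb
Total: 150875.0 Mb = 18859.4 MB.
= 17.56 GiB.

17.56 GiB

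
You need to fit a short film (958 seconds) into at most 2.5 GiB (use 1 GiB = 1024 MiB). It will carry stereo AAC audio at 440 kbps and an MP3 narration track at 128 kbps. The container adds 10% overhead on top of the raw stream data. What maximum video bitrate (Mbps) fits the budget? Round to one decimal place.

Budget: 2.5 GiB = 21474.8 Mb.
Stream payload after overhead: 21474.8 / 1.10 = 19522.6 Mb.
Total bitrate budget: 19522.6 Mb / 958 s = 20.378 Mbps.
Audio total: 440 + 128 = 568 kbps = 0.568 Mbps.
Video: 20.378 − 0.568 = 19.810 Mbps.

19.8 Mbps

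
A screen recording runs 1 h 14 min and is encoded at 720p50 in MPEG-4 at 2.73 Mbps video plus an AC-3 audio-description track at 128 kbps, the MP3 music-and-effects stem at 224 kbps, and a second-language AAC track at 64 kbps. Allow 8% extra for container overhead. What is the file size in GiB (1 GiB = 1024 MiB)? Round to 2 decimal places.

1 h 14 min = 74 min = 4440 s
Audio total: 128 + 224 + 64 = 416 kbps = 0.416 Mbps.
Total bitrate: 2.73 + 0.416 = 3.146 Mbps.
Stream data: 3.146 Mbps × 4440 s = 13968.2 Mb.
With 8% container overhead: ×1.08.
15,086 Mb = 1,885,712,400 bytes ÷ 1,073,741,824 = 1.756 GiB.

1.76 GiB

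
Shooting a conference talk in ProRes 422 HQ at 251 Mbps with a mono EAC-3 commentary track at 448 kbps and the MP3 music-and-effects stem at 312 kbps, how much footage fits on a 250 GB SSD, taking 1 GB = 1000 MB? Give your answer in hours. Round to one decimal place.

2.2 hours

Audio total: 448 + 312 = 760 kbps = 0.760 Mbps.
Total bitrate: 251 + 0.760 = 251.760 Mbps.
Capacity: 250 GB = 2,000,000 Mb.
Recording time: 2,000,000 / 251.760 = 7,944 s ≈ 2.21 hours.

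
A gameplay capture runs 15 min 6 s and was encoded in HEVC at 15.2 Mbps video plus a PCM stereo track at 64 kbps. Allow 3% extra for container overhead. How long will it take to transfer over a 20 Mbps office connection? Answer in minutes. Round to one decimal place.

11.9 minutes

15 min 6 s = 906 s
Audio: 64 kbps = 0.064 Mbps.
Total bitrate: 15.264 Mbps.
File: 15.264 Mbps × 906 s = 13829.2 Mb.
With 3% container overhead: ×1.03. → 14244.1 Mb.
At 20 Mbps: 14244.1 / 20 = 712.2 s ≈ 11.9 minutes.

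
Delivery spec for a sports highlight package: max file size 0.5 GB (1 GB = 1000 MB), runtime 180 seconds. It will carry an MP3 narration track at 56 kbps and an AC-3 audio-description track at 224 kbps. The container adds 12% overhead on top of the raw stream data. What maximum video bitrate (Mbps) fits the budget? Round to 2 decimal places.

19.56 Mbps

Budget: 0.5 GB = 4000.0 Mb.
Stream payload after overhead: 4000.0 / 1.12 = 3571.4 Mb.
Total bitrate budget: 3571.4 Mb / 180 s = 19.841 Mbps.
Audio total: 56 + 224 = 280 kbps = 0.280 Mbps.
Video: 19.841 − 0.280 = 19.561 Mbps.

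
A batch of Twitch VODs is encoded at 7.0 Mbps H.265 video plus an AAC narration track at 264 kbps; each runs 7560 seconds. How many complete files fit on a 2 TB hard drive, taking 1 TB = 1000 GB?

291

Audio: 264 kbps = 0.264 Mbps.
Total bitrate: 7.264 Mbps.
Per item: 7.264 Mbps × 7560 s = 54,916 Mb = 6,864 MB.
Capacity: 2 TB = 16,000,000 Mb; 291.35 items → 291 complete.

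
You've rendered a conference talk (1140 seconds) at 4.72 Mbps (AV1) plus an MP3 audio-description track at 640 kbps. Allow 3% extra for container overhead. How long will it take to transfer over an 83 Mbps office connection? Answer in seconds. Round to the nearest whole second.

Audio: 640 kbps = 0.640 Mbps.
Total bitrate: 5.360 Mbps.
File: 5.360 Mbps × 1140 s = 6110.4 Mb.
With 3% container overhead: ×1.03. → 6293.7 Mb.
At 83 Mbps: 6293.7 / 83 = 75.8 s ≈ 75.8 seconds.

76 seconds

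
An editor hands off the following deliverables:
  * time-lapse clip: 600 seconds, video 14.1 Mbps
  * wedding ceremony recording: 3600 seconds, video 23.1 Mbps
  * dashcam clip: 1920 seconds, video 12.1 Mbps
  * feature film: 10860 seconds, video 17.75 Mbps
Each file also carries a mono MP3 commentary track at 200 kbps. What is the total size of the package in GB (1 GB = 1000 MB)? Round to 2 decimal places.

Audio: 200 kbps = 0.200 Mbps.
time-lapse clip: 14.300 Mbps × 600 s = 8580.0 Mb
wedding ceremony recording: 23.300 Mbps × 3600 s = 83880.0 Mb
dashcam clip: 12.300 Mbps × 1920 s = 23616.0 Mb
feature film: 17.950 Mbps × 10860 s = 194937.0 Mb
Total: 311013.0 Mb = 38876.6 MB.
= 38.88 GB.

38.88 GB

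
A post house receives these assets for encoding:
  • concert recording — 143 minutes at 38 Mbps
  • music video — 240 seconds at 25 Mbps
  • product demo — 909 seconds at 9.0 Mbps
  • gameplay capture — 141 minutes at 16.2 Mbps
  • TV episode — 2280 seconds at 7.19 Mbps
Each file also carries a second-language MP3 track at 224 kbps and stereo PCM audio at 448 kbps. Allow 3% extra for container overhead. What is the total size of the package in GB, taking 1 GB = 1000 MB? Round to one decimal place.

Audio total: 224 + 448 = 672 kbps = 0.672 Mbps.
concert recording: 38.672 Mbps × 8580 s × 1.03 = 341759.9 Mb
music video: 25.672 Mbps × 240 s × 1.03 = 6346.1 Mb
product demo: 9.672 Mbps × 909 s × 1.03 = 9055.6 Mb
gameplay capture: 16.872 Mbps × 8460 s × 1.03 = 147019.2 Mb
TV episode: 7.862 Mbps × 2280 s × 1.03 = 18463.1 Mb
Total: 522644.0 Mb = 65330.5 MB.
= 65.33 GB.

65.3 GB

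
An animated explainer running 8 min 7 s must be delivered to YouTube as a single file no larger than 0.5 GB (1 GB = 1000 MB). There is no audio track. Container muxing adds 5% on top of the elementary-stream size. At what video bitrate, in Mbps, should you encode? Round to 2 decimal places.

Budget: 0.5 GB = 4000.0 Mb.
Stream payload after overhead: 4000.0 / 1.05 = 3809.5 Mb.
8 min 7 s = 487 s
Total bitrate budget: 3809.5 Mb / 487 s = 7.822 Mbps.

7.82 Mbps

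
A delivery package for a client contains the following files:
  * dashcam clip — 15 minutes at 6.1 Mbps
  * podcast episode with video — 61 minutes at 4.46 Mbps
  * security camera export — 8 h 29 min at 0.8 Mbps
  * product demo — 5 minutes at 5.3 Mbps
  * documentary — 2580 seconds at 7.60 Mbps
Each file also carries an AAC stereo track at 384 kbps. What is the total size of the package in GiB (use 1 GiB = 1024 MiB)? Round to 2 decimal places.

Audio: 384 kbps = 0.384 Mbps.
dashcam clip: 6.484 Mbps × 900 s = 5835.6 Mb
podcast episode with video: 4.844 Mbps × 3660 s = 17729.0 Mb
security camera export: 1.184 Mbps × 30540 s = 36159.4 Mb
product demo: 5.684 Mbps × 300 s = 1705.2 Mb
documentary: 7.984 Mbps × 2580 s = 20598.7 Mb
Total: 82027.9 Mb = 10253.5 MB.
= 9.549 GiB.

9.55 GiB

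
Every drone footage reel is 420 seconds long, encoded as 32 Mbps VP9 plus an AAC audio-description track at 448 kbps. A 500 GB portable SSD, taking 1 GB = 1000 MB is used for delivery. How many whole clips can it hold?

Audio: 448 kbps = 0.448 Mbps.
Total bitrate: 32.448 Mbps.
Per item: 32.448 Mbps × 420 s = 13,628 Mb = 1,704 MB.
Capacity: 500 GB = 4,000,000 Mb; 293.51 items → 293 complete.

293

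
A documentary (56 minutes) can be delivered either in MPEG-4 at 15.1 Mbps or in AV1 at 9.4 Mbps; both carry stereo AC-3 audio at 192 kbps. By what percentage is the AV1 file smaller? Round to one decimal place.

37.3%

56 min = 3360 s
Audio: 192 kbps = 0.192 Mbps.
MPEG-4: 15.292 Mbps × 3360 s = 51381.1 Mb = 6.423 GB.
AV1: 9.592 Mbps × 3360 s = 32229.1 Mb = 4.029 GB.
Reduction: (1 − 4.029/6.423) × 100 = 37.27%.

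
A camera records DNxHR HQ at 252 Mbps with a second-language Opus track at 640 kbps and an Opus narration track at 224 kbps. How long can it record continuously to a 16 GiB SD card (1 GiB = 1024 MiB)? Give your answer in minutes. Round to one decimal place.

Audio total: 640 + 224 = 864 kbps = 0.864 Mbps.
Total bitrate: 252 + 0.864 = 252.864 Mbps.
Capacity: 16 GiB = 137,439 Mb.
Recording time: 137,439 / 252.864 = 543.5 s ≈ 9.06 minutes.

9.1 minutes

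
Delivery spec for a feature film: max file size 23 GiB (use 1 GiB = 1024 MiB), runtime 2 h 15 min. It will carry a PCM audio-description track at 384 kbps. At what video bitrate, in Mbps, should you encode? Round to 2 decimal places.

24.01 Mbps

Budget: 23 GiB = 197568.5 Mb.
2 h 15 min = 135 min = 8100 s
Total bitrate budget: 197568.5 Mb / 8100 s = 24.391 Mbps.
Audio: 384 kbps = 0.384 Mbps.
Video: 24.391 − 0.384 = 24.007 Mbps.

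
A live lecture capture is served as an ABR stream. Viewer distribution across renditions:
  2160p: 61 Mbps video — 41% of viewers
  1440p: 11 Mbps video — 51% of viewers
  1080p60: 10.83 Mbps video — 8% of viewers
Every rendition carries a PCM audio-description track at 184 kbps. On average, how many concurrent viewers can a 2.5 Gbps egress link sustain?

Audio: 184 kbps = 0.184 Mbps.
Average per-viewer bitrate: 0.41×61.184 + 0.51×11.184 + 0.08×11.014 = 31.670 Mbps.
2.5 Gbps = 2,500 Mbps; 2,500 / 31.670 = 78.94 → 78.

78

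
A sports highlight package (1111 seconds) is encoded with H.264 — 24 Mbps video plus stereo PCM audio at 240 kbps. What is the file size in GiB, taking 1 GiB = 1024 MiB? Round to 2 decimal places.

3.14 GiB

Audio: 240 kbps = 0.240 Mbps.
Total bitrate: 24 + 0.240 = 24.240 Mbps.
Stream data: 24.240 Mbps × 1111 s = 26930.6 Mb.
26,931 Mb = 3,366,330,000 bytes ÷ 1,073,741,824 = 3.135 GiB.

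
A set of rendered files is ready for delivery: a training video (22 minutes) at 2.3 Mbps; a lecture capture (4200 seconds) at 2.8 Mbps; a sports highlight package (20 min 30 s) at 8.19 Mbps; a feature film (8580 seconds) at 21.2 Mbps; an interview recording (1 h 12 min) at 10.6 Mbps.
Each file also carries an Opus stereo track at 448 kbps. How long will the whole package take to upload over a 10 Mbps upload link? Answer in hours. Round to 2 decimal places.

7.26 hours

Audio: 448 kbps = 0.448 Mbps.
training video: 2.748 Mbps × 1320 s = 3627.4 Mb
lecture capture: 3.248 Mbps × 4200 s = 13641.6 Mb
sports highlight package: 8.638 Mbps × 1230 s = 10624.7 Mb
feature film: 21.648 Mbps × 8580 s = 185739.8 Mb
interview recording: 11.048 Mbps × 4320 s = 47727.4 Mb
Total: 261360.9 Mb = 32670.1 MB.
At 10 Mbps: 261360.9 / 10 = 26136 s ≈ 7.26 hours.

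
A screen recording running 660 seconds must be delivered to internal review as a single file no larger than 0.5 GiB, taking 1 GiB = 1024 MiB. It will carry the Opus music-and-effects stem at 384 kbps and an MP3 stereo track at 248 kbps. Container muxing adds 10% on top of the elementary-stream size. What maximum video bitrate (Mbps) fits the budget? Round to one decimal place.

5.3 Mbps

Budget: 0.5 GiB = 4295.0 Mb.
Stream payload after overhead: 4295.0 / 1.10 = 3904.5 Mb.
Total bitrate budget: 3904.5 Mb / 660 s = 5.916 Mbps.
Audio total: 384 + 248 = 632 kbps = 0.632 Mbps.
Video: 5.916 − 0.632 = 5.284 Mbps.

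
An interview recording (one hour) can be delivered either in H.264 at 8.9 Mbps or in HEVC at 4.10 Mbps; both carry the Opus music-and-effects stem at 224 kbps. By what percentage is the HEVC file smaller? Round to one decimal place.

52.6%

1 h = 3600 s
Audio: 224 kbps = 0.224 Mbps.
H.264: 9.124 Mbps × 3600 s = 32846.4 Mb = 3.824 GiB.
HEVC: 4.324 Mbps × 3600 s = 15566.4 Mb = 1.812 GiB.
Reduction: (1 − 1.812/3.824) × 100 = 52.61%.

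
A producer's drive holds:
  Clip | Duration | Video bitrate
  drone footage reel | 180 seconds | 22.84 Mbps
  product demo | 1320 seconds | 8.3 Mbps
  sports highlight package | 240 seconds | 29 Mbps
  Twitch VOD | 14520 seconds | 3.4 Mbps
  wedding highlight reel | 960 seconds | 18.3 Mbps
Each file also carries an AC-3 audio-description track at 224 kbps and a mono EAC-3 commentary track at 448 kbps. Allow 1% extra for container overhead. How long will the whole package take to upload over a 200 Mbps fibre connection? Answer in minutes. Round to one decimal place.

8.5 minutes

Audio total: 224 + 448 = 672 kbps = 0.672 Mbps.
drone footage reel: 23.512 Mbps × 180 s × 1.01 = 4274.5 Mb
product demo: 8.972 Mbps × 1320 s × 1.01 = 11961.5 Mb
sports highlight package: 29.672 Mbps × 240 s × 1.01 = 7192.5 Mb
Twitch VOD: 4.072 Mbps × 14520 s × 1.01 = 59716.7 Mb
wedding highlight reel: 18.972 Mbps × 960 s × 1.01 = 18395.3 Mb
Total: 101540.4 Mb = 12692.5 MB.
At 200 Mbps: 101540.4 / 200 = 508 s ≈ 8.46 minutes.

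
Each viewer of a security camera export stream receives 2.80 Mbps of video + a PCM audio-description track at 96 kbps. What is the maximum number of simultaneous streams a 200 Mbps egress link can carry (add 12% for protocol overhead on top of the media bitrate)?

61

Audio: 96 kbps = 0.096 Mbps.
Per-viewer media rate: 2.896 Mbps.
On the wire with 12% overhead: 3.244 Mbps.
200 Mbps = 200.0 Mbps; 200.0 / 3.244 = 61.66 → 61 viewers.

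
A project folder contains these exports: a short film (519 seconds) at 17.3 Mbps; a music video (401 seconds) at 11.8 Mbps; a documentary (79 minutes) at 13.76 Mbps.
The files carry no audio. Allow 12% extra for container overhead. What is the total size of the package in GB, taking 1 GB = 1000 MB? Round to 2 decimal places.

11.05 GB

short film: 17.300 Mbps × 519 s × 1.12 = 10056.1 Mb
music video: 11.800 Mbps × 401 s × 1.12 = 5299.6 Mb
documentary: 13.760 Mbps × 4740 s × 1.12 = 73049.1 Mb
Total: 88404.8 Mb = 11050.6 MB.
= 11.05 GB.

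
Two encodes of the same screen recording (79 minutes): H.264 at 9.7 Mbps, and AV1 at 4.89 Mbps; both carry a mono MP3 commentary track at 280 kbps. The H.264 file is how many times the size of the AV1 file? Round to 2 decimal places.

1.93

79 min = 4740 s
Audio: 280 kbps = 0.280 Mbps.
H.264: 9.980 Mbps × 4740 s = 47305.2 Mb = 5.913 GB.
AV1: 5.170 Mbps × 4740 s = 24505.8 Mb = 3.063 GB.
Ratio: 5.913 / 3.063 = 1.930.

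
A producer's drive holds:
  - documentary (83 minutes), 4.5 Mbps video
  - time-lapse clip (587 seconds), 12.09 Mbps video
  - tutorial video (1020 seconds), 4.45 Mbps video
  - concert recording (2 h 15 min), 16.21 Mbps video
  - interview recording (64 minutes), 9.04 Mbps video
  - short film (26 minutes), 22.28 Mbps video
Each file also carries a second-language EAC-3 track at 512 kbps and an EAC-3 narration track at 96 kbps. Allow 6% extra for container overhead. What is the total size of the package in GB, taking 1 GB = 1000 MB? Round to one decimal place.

Audio total: 512 + 96 = 608 kbps = 0.608 Mbps.
documentary: 5.108 Mbps × 4980 s × 1.06 = 26964.1 Mb
time-lapse clip: 12.698 Mbps × 587 s × 1.06 = 7900.9 Mb
tutorial video: 5.058 Mbps × 1020 s × 1.06 = 5468.7 Mb
concert recording: 16.818 Mbps × 8100 s × 1.06 = 144399.3 Mb
interview recording: 9.648 Mbps × 3840 s × 1.06 = 39271.2 Mb
short film: 22.888 Mbps × 1560 s × 1.06 = 37847.6 Mb
Total: 261851.9 Mb = 32731.5 MB.
= 32.73 GB.

32.7 GB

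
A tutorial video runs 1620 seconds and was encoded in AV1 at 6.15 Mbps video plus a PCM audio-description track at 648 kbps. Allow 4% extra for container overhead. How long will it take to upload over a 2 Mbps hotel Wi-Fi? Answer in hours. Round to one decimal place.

1.6 hours

Audio: 648 kbps = 0.648 Mbps.
Total bitrate: 6.798 Mbps.
File: 6.798 Mbps × 1620 s = 11012.8 Mb.
With 4% container overhead: ×1.04. → 11453.3 Mb.
At 2 Mbps: 11453.3 / 2 = 5726.6 s ≈ 1.59 hours.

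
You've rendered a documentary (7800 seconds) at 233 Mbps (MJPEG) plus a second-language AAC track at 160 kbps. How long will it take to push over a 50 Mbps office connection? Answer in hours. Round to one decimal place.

10.1 hours

Audio: 160 kbps = 0.160 Mbps.
Total bitrate: 233.160 Mbps.
File: 233.160 Mbps × 7800 s = 1818648.0 Mb.
At 50 Mbps: 1818648.0 / 50 = 36373.0 s ≈ 10.1 hours.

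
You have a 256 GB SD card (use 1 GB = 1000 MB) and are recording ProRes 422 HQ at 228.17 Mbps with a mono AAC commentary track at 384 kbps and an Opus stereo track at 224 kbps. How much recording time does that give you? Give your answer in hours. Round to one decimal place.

Audio total: 384 + 224 = 608 kbps = 0.608 Mbps.
Total bitrate: 228.17 + 0.608 = 228.778 Mbps.
Capacity: 256 GB = 2,048,000 Mb.
Recording time: 2,048,000 / 228.778 = 8,952 s ≈ 2.49 hours.

2.5 hours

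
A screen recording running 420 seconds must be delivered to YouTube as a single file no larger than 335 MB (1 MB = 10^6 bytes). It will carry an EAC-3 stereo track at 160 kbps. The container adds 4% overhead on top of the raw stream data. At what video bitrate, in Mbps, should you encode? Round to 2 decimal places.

Budget: 335 MB = 2680.0 Mb.
Stream payload after overhead: 2680.0 / 1.04 = 2576.9 Mb.
Total bitrate budget: 2576.9 Mb / 420 s = 6.136 Mbps.
Audio: 160 kbps = 0.160 Mbps.
Video: 6.136 − 0.160 = 5.976 Mbps.

5.98 Mbps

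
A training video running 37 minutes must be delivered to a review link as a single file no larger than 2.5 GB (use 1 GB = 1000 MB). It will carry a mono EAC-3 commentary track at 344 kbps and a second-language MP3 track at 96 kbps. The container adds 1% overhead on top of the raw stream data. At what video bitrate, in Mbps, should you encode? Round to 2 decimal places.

8.48 Mbps

Budget: 2.5 GB = 20000.0 Mb.
Stream payload after overhead: 20000.0 / 1.01 = 19802.0 Mb.
37 min = 2220 s
Total bitrate budget: 19802.0 Mb / 2220 s = 8.920 Mbps.
Audio total: 344 + 96 = 440 kbps = 0.440 Mbps.
Video: 8.920 − 0.440 = 8.480 Mbps.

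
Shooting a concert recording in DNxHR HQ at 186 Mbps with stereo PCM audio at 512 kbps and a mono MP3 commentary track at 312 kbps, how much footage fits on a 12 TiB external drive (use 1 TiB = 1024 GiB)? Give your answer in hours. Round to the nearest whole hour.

157 hours

Audio total: 512 + 312 = 824 kbps = 0.824 Mbps.
Total bitrate: 186 + 0.824 = 186.824 Mbps.
Capacity: 12 TiB = 105,553,116 Mb.
Recording time: 105,553,116 / 186.824 = 564,987 s ≈ 157 hours.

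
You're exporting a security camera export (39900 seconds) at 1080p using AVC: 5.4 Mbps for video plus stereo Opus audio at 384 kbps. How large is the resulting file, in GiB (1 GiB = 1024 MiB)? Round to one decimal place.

Audio: 384 kbps = 0.384 Mbps.
Total bitrate: 5.4 + 0.384 = 5.784 Mbps.
Stream data: 5.784 Mbps × 39900 s = 230781.6 Mb.
230,782 Mb = 28,847,700,000 bytes ÷ 1,073,741,824 = 26.87 GiB.

26.9 GiB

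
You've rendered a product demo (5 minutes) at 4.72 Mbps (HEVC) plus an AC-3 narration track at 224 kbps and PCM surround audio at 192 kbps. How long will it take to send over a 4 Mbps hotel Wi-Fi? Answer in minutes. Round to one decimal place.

6.4 minutes

5 min = 300 s
Audio total: 224 + 192 = 416 kbps = 0.416 Mbps.
Total bitrate: 5.136 Mbps.
File: 5.136 Mbps × 300 s = 1540.8 Mb.
At 4 Mbps: 1540.8 / 4 = 385.2 s ≈ 6.42 minutes.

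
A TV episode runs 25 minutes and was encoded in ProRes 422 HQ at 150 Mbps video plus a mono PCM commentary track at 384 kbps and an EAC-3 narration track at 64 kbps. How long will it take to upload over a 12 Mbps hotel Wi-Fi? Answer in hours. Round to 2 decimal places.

5.22 hours

25 min = 1500 s
Audio total: 384 + 64 = 448 kbps = 0.448 Mbps.
Total bitrate: 150.448 Mbps.
File: 150.448 Mbps × 1500 s = 225672.0 Mb.
At 12 Mbps: 225672.0 / 12 = 18806.0 s ≈ 5.22 hours.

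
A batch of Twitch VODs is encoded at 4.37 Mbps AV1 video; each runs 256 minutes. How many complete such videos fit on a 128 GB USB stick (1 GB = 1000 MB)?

15

256 min = 15360 s
Per item: 4.370 Mbps × 15360 s = 67,123 Mb = 8,390 MB.
Capacity: 128 GB = 1,024,000 Mb; 15.26 items → 15 complete.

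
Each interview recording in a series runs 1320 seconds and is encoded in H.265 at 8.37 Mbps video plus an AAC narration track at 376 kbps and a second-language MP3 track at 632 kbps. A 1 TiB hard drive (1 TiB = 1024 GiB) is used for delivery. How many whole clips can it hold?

710

Audio total: 376 + 632 = 1008 kbps = 1.008 Mbps.
Total bitrate: 9.378 Mbps.
Per item: 9.378 Mbps × 1320 s = 12,379 Mb = 1,547 MB.
Capacity: 1 TiB = 8,796,093 Mb; 710.57 items → 710 complete.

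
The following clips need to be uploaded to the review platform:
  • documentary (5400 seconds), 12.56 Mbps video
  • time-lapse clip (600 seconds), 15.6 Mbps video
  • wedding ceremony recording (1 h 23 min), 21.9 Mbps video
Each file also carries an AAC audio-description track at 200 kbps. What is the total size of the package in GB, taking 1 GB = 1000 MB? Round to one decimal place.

Audio: 200 kbps = 0.200 Mbps.
documentary: 12.760 Mbps × 5400 s = 68904.0 Mb
time-lapse clip: 15.800 Mbps × 600 s = 9480.0 Mb
wedding ceremony recording: 22.100 Mbps × 4980 s = 110058.0 Mb
Total: 188442.0 Mb = 23555.2 MB.
= 23.56 GB.

23.6 GB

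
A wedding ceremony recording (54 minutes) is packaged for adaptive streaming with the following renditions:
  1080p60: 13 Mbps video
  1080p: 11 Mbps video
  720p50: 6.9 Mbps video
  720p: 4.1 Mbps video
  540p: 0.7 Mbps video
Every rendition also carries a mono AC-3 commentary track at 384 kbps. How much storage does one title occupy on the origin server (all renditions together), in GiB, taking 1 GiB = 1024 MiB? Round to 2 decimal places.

14.19 GiB

54 min = 3240 s
Audio: 384 kbps = 0.384 Mbps.
Sum of rendition bitrates: (13+0.384) + (11+0.384) + (6.9+0.384) + (4.1+0.384) + (0.7+0.384) = 37.620 Mbps.
× 3240 s = 121,889 Mb = 15,236 MB = 14.19 GiB.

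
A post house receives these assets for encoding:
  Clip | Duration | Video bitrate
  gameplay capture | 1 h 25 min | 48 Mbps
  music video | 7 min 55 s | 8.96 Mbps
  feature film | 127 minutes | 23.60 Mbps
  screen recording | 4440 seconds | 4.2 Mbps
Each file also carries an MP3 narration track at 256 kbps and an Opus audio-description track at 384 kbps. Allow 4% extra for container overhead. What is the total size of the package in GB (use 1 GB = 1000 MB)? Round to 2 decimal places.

59.65 GB

Audio total: 256 + 384 = 640 kbps = 0.640 Mbps.
gameplay capture: 48.640 Mbps × 5100 s × 1.04 = 257986.6 Mb
music video: 9.600 Mbps × 475 s × 1.04 = 4742.4 Mb
feature film: 24.240 Mbps × 7620 s × 1.04 = 192097.2 Mb
screen recording: 4.840 Mbps × 4440 s × 1.04 = 22349.2 Mb
Total: 477175.3 Mb = 59646.9 MB.
= 59.65 GB.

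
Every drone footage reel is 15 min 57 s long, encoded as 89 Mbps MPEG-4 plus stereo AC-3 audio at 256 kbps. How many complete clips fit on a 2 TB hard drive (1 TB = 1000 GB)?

15 min 57 s = 957 s
Audio: 256 kbps = 0.256 Mbps.
Total bitrate: 89.256 Mbps.
Per item: 89.256 Mbps × 957 s = 85,418 Mb = 10,677 MB.
Capacity: 2 TB = 16,000,000 Mb; 187.31 items → 187 complete.

187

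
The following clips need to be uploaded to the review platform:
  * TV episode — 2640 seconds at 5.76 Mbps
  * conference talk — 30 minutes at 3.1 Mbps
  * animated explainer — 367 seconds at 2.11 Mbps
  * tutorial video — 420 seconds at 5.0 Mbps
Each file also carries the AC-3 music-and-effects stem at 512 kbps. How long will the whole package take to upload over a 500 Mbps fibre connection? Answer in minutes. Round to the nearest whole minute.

1 minutes

Audio: 512 kbps = 0.512 Mbps.
TV episode: 6.272 Mbps × 2640 s = 16558.1 Mb
conference talk: 3.612 Mbps × 1800 s = 6501.6 Mb
animated explainer: 2.622 Mbps × 367 s = 962.3 Mb
tutorial video: 5.512 Mbps × 420 s = 2315.0 Mb
Total: 26337.0 Mb = 3292.1 MB.
At 500 Mbps: 26337.0 / 500 = 53 s ≈ 0.878 minutes.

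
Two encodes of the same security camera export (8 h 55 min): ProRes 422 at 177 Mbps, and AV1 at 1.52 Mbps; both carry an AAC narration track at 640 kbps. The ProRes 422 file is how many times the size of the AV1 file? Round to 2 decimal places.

8 h 55 min = 535 min = 32100 s
Audio: 640 kbps = 0.640 Mbps.
ProRes 422: 177.640 Mbps × 32100 s = 5702244.0 Mb = 712.780 GB.
AV1: 2.160 Mbps × 32100 s = 69336.0 Mb = 8.667 GB.
Ratio: 712.780 / 8.667 = 82.241.

82.24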